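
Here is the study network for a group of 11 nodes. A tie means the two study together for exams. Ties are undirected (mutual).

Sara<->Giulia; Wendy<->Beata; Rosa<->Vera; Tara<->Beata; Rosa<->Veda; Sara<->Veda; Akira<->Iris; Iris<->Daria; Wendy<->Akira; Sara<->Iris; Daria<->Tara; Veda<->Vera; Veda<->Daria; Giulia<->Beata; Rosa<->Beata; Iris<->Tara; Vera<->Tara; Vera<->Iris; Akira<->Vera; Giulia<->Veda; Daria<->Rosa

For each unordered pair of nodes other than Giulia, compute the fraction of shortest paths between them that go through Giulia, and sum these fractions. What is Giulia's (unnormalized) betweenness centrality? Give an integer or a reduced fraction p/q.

7/3

Pairs whose geodesics pass through Giulia — Beata–Veda: 1/2; Beata–Sara: 1; Veda–Wendy: 1/3; Sara–Wendy: 1/2.
All other pairs contribute 0.
Summing the contributions gives betweenness(Giulia) = 7/3.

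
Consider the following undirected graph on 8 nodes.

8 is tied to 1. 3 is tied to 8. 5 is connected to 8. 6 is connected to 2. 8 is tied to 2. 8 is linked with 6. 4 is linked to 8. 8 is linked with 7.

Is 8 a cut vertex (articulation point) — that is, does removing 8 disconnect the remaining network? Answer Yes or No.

Yes

Removing 8 leaves {4} with no path to {3}, so the network splits into 6 components. 8 is a cut vertex.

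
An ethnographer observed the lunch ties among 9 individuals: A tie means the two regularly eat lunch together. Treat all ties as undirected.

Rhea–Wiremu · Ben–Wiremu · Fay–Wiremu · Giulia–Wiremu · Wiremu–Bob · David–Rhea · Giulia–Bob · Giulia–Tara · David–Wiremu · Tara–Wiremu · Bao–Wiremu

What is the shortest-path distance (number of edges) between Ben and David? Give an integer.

One shortest route is Ben – Wiremu – David, which uses 2 edges, and Ben and David are not directly tied, so nothing shorter exists. So d(Ben,David) = 2.

2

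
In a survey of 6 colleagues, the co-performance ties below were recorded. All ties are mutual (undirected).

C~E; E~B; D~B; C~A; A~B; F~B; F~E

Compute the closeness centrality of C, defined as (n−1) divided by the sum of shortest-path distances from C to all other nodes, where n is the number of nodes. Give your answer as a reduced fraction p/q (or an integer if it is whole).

Distances from C: A:1, B:2, D:3, E:1, F:2. Sum = 9.
n = 6, so closeness = 5/9.

5/9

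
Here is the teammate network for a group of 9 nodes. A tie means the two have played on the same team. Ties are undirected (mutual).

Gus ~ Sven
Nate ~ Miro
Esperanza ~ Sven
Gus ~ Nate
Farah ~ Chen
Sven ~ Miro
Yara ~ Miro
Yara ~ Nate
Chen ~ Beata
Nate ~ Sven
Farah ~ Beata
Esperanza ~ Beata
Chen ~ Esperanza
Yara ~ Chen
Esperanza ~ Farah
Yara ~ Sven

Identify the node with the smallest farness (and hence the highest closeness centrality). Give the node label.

Sven

Farness (sum of distances to all others) for each node — Beata:16, Chen:13, Esperanza:12, Farah:16, Gus:17, Miro:15, Nate:14, Sven:11, Yara:12.
The smallest farness is 11, for Sven, so Sven has the highest closeness.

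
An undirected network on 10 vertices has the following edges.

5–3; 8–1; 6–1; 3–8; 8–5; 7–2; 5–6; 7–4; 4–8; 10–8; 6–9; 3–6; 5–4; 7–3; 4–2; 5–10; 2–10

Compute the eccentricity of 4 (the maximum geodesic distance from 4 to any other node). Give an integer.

Distances from 4: 1:2, 2:1, 3:2, 5:1, 6:2, 7:1, 8:1, 9:3, 10:2.
The largest is 3 (to 9), so the eccentricity of 4 is 3.

3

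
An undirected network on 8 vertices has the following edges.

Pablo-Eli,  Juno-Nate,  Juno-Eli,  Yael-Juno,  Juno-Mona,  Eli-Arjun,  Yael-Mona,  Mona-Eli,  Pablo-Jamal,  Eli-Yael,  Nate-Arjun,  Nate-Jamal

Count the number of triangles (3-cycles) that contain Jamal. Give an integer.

Jamal's neighbors are Nate and Pablo, but none of them are tied to each other, so no triangle contains Jamal.

0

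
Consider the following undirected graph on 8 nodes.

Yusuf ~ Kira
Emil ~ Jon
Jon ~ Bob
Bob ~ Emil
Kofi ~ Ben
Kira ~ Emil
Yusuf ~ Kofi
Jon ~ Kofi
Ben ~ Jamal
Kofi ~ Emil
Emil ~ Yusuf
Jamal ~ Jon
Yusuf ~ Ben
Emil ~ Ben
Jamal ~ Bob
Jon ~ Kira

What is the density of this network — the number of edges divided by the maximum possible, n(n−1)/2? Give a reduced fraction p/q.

4/7

There are 16 edges and 8 nodes, so the maximum possible is C(8,2) = 28.
Density = 16/28 = 4/7.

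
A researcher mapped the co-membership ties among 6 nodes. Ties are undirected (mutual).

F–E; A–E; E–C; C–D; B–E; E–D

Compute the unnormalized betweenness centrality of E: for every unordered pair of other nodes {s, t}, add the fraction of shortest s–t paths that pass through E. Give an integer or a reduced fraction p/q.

Pairs whose geodesics pass through E — D–A: 1; D–B: 1; D–F: 1; A–C: 1; A–B: 1; A–F: 1; C–B: 1; C–F: 1; B–F: 1.
All other pairs contribute 0.
Summing the contributions gives betweenness(E) = 9.

9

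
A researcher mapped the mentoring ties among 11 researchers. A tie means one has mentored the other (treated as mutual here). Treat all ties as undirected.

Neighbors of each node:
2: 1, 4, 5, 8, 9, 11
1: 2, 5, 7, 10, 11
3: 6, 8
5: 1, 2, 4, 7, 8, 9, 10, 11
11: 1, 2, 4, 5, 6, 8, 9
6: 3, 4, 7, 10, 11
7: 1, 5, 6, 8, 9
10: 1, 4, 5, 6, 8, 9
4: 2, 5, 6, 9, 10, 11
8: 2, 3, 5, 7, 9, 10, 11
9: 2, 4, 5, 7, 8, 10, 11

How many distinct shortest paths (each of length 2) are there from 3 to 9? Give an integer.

The shortest distance is 2, and the only length-2 path is 3–8–9. So there is exactly 1 shortest path.

1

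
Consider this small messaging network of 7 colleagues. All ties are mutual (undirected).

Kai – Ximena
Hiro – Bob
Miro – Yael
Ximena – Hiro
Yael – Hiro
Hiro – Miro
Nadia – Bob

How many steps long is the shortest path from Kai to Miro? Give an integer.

One shortest route is Kai – Ximena – Hiro – Miro, which uses 3 edges, and at distance 2 from Kai we only reach {Hiro}, which does not include Miro. So d(Kai,Miro) = 3.

3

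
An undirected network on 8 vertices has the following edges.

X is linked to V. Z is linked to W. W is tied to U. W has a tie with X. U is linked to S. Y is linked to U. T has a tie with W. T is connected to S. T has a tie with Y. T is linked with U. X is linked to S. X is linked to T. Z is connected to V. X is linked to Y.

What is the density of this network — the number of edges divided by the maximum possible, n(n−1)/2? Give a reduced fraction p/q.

There are 14 edges and 8 nodes, so the maximum possible is C(8,2) = 28.
Density = 14/28 = 1/2.

1/2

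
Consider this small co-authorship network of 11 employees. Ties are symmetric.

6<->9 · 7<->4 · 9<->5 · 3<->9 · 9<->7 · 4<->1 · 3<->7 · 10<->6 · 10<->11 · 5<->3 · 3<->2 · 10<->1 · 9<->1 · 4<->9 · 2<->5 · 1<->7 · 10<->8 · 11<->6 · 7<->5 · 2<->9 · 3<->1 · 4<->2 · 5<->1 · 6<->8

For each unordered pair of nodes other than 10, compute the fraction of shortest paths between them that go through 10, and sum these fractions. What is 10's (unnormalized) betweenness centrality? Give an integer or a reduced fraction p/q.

7

Pairs whose geodesics pass through 10 — 6–1: 1/2; 11–8: 1/2; 11–5: 1/2; 11–3: 1/2; 11–1: 1; 11–4: 1/2; 11–7: 1/2; 8–5: 1/2; 8–3: 1/2; 8–1: 1; 8–4: 1/2; 8–7: 1/2.
All other pairs contribute 0.
Summing the contributions gives betweenness(10) = 7.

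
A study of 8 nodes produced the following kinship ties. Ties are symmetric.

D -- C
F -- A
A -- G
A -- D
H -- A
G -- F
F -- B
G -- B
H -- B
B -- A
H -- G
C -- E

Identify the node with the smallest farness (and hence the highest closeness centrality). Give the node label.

A

Farness (sum of distances to all others) for each node — A:10, B:13, C:16, D:12, E:22, F:14, G:13, H:14.
The smallest farness is 10, for A, so A has the highest closeness.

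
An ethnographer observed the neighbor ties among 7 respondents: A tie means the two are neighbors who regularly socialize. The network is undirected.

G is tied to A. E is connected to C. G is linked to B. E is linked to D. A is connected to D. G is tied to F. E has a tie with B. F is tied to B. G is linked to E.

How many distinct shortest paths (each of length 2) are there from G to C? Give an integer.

1

The shortest distance is 2, and the only length-2 path is G–E–C. So there is exactly 1 shortest path.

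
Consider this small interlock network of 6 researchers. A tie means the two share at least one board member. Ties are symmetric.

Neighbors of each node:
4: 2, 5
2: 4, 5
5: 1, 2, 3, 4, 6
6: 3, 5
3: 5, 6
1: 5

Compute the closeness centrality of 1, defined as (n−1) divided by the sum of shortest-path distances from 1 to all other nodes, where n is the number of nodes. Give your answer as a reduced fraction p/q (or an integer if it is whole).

5/9

Distances from 1: 2:2, 3:2, 4:2, 5:1, 6:2. Sum = 9.
n = 6, so closeness = 5/9.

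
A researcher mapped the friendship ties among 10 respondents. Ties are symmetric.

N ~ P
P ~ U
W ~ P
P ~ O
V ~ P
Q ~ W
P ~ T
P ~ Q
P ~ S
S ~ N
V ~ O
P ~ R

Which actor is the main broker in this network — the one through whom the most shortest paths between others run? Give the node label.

Unnormalized betweenness of each node: N:0, O:0, P:33, Q:0, R:0, S:0, T:0, U:0, V:0, W:0.
P has the largest value, 33, making it the main broker — the node through which the most shortest paths run.

P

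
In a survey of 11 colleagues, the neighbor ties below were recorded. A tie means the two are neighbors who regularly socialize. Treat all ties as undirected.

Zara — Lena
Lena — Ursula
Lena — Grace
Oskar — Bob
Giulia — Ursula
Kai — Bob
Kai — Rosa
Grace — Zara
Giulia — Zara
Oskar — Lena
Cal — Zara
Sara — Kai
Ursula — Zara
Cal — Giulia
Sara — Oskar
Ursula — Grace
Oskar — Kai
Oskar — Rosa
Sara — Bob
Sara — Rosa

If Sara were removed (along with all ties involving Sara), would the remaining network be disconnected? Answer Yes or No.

No

Even without Sara, every remaining node can still reach every other (the residual graph is connected), so Sara is not a cut vertex.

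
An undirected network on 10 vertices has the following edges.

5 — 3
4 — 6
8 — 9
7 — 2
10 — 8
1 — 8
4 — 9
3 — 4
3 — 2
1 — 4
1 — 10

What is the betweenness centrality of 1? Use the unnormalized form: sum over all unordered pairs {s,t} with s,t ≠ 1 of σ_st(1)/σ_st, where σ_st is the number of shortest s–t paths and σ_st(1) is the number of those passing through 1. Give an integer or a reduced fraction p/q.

Pairs whose geodesics pass through 1 — 2–8: 1/2; 2–10: 1; 3–8: 1/2; 3–10: 1; 4–8: 1/2; 4–10: 1; 6–8: 1/2; 6–10: 1; 8–7: 1/2; 8–5: 1/2; 7–10: 1; 5–10: 1.
All other pairs contribute 0.
Summing the contributions gives betweenness(1) = 9.

9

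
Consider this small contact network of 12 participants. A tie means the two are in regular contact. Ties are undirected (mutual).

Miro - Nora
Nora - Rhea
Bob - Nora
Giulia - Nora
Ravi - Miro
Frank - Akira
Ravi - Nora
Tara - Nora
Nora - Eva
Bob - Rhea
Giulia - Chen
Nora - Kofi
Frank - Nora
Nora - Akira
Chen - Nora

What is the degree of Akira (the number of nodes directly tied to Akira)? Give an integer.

2

Akira is directly tied to Frank and Nora. That is 2 neighbors, so the degree of Akira is 2.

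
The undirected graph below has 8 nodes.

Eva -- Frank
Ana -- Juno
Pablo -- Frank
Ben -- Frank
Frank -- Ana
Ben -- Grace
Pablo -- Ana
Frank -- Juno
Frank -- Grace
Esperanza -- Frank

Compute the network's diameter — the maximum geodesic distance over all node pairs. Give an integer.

2

Eccentricity of each node (its greatest distance to any other): Ana:2, Ben:2, Esperanza:2, Eva:2, Frank:1, Grace:2, Juno:2, Pablo:2.
The maximum eccentricity is 2, realized for instance by the pair Esperanza–Ana via Esperanza – Frank – Ana. So the diameter is 2.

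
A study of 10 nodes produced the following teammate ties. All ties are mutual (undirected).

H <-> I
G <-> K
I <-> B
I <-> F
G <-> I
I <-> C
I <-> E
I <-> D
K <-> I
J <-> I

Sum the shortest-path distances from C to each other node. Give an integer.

17

Distances from C: B:2, D:2, E:2, F:2, G:2, H:2, I:1, J:2, K:2.
Sum = 2 + 2 + 2 + 2 + 2 + 2 + 1 + 2 + 2 = 17.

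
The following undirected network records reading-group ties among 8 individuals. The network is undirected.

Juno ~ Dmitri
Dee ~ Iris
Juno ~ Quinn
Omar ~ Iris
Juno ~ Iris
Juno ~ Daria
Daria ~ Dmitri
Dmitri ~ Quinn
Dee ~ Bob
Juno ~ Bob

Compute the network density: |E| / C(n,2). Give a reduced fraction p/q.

There are 10 edges and 8 nodes, so the maximum possible is C(8,2) = 28.
Density = 10/28 = 5/14.

5/14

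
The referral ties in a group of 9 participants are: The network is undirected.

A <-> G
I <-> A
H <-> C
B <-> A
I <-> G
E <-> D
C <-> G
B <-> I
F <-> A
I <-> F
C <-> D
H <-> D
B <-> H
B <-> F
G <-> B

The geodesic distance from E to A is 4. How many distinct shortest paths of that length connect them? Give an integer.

The shortest distance is 4. The length-4 paths are: E–D–H–B–A; E–D–C–G–A.
That gives 2 distinct shortest paths.

2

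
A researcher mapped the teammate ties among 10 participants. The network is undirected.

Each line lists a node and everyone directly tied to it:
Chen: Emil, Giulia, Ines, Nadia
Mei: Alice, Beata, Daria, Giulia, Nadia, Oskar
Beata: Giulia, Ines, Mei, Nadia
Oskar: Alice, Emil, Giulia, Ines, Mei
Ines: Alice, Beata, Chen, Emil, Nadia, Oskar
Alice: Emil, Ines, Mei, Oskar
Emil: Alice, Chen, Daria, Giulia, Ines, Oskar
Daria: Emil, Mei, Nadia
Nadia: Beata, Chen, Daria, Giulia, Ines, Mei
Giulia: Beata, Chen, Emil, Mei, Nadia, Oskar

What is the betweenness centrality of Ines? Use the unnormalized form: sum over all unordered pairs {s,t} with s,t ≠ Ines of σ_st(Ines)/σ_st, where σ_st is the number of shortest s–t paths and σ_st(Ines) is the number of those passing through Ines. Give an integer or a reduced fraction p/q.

43/12

Pairs whose geodesics pass through Ines — Beata–Chen: 1/3; Beata–Emil: 1/2; Beata–Oskar: 1/3; Beata–Alice: 1/2; Chen–Oskar: 1/3; Chen–Alice: 1/2; Nadia–Emil: 1/4; Nadia–Oskar: 1/3; Nadia–Alice: 1/2.
All other pairs contribute 0.
Summing the contributions gives betweenness(Ines) = 43/12.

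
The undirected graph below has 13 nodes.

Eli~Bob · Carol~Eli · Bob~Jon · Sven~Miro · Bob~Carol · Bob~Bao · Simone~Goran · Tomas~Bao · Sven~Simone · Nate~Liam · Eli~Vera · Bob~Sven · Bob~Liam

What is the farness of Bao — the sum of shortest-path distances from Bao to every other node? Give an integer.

28

Distances from Bao: Bob:1, Carol:2, Eli:2, Goran:4, Jon:2, Liam:2, Miro:3, Nate:3, Simone:3, Sven:2, Tomas:1, Vera:3.
Sum = 1 + 2 + 2 + 4 + 2 + 2 + 3 + 3 + 3 + 2 + 1 + 3 = 28.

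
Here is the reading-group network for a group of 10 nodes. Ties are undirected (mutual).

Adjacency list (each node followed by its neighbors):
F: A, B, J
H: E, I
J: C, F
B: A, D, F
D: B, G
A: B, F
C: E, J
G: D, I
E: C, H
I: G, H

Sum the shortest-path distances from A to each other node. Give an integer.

Distances from A: B:1, C:3, D:2, E:4, F:1, G:3, H:5, I:4, J:2.
Sum = 1 + 3 + 2 + 4 + 1 + 3 + 5 + 4 + 2 = 25.

25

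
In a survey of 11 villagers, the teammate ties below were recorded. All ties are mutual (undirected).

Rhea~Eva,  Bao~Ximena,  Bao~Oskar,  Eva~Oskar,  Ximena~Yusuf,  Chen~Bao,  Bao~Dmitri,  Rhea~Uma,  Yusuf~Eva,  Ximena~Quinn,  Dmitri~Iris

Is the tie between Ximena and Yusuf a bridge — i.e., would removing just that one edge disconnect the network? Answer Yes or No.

Even without that edge, Ximena still reaches Yusuf via Ximena – Bao – Oskar – Eva – Yusuf, so the network stays connected. Not a bridge.

No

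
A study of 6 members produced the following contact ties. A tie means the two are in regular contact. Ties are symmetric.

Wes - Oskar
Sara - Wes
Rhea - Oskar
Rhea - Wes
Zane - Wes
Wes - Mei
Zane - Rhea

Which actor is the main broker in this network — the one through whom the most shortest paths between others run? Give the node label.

Wes

Unnormalized betweenness of each node: Mei:0, Oskar:0, Rhea:1/2, Sara:0, Wes:15/2, Zane:0.
Wes has the largest value, 15/2, making it the main broker — the node through which the most shortest paths run.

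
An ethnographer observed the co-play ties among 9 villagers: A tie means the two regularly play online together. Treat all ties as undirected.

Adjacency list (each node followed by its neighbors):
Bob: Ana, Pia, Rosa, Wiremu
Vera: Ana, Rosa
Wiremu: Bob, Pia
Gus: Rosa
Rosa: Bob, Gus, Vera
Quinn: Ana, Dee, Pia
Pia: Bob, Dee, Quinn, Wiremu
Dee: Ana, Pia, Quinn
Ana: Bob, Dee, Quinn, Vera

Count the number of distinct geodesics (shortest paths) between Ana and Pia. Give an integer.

3

The shortest distance is 2. The length-2 paths are: Ana–Bob–Pia; Ana–Dee–Pia; Ana–Quinn–Pia.
That gives 3 distinct shortest paths.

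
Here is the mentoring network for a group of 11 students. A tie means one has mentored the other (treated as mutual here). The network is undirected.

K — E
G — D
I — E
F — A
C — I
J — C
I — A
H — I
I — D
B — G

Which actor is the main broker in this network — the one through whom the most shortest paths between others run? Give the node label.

I

Unnormalized betweenness of each node: A:9, B:0, C:9, D:16, E:9, F:0, G:9, H:0, I:39, J:0, K:0.
I has the largest value, 39, making it the main broker — the node through which the most shortest paths run.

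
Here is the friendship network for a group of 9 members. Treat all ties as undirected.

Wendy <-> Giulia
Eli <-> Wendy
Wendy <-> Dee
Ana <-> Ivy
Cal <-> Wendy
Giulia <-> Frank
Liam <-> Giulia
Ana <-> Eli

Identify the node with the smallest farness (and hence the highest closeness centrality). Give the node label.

Wendy

Farness (sum of distances to all others) for each node — Ana:21, Cal:20, Dee:20, Eli:16, Frank:23, Giulia:16, Ivy:28, Liam:23, Wendy:13.
The smallest farness is 13, for Wendy, so Wendy has the highest closeness.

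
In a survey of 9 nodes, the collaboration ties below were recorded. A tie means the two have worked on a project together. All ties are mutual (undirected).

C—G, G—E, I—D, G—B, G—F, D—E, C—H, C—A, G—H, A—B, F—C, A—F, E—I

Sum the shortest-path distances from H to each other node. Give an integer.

16

Distances from H: A:2, B:2, C:1, D:3, E:2, F:2, G:1, I:3.
Sum = 2 + 2 + 1 + 3 + 2 + 2 + 1 + 3 = 16.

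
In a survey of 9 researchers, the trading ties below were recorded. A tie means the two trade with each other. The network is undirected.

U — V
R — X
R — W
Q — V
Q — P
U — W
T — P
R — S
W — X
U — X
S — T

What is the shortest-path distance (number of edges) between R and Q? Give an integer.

4

One shortest route is R – S – T – P – Q, which uses 4 edges, and at distance 3 from R we only reach {P, V}, which does not include Q. So d(R,Q) = 4.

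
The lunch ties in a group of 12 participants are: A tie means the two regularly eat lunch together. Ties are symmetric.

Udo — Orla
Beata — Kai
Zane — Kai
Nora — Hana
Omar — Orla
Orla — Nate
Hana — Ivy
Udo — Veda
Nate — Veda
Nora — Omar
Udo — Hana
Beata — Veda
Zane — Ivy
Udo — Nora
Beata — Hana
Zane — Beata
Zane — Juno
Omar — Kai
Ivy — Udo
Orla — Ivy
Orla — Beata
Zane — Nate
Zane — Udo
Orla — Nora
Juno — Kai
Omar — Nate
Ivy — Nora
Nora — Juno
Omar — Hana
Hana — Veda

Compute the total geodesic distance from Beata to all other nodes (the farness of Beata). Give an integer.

17

Distances from Beata: Hana:1, Ivy:2, Juno:2, Kai:1, Nate:2, Nora:2, Omar:2, Orla:1, Udo:2, Veda:1, Zane:1.
Sum = 1 + 2 + 2 + 1 + 2 + 2 + 2 + 1 + 2 + 1 + 1 = 17.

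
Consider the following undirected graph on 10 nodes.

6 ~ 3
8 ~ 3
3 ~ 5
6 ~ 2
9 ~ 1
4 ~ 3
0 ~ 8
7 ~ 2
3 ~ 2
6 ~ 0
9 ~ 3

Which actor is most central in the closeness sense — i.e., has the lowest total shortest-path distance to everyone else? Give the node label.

Farness (sum of distances to all others) for each node — 0:22, 1:26, 2:16, 3:12, 4:20, 5:20, 6:16, 7:24, 8:18, 9:18.
The smallest farness is 12, for 3, so 3 has the highest closeness.

3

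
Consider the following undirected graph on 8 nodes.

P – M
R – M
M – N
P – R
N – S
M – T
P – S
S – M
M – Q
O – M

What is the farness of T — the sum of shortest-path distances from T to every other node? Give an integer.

Distances from T: M:1, N:2, O:2, P:2, Q:2, R:2, S:2.
Sum = 1 + 2 + 2 + 2 + 2 + 2 + 2 = 13.

13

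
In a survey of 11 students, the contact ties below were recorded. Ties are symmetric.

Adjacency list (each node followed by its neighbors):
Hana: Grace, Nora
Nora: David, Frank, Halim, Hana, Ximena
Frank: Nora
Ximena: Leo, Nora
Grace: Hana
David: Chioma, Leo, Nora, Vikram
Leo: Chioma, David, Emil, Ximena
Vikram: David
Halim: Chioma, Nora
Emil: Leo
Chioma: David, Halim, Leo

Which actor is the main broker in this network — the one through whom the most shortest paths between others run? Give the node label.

Nora

Unnormalized betweenness of each node: Chioma:3, David:15, Emil:0, Frank:0, Grace:0, Halim:2, Hana:9, Leo:11, Nora:26, Vikram:0, Ximena:4.
Nora has the largest value, 26, making it the main broker — the node through which the most shortest paths run.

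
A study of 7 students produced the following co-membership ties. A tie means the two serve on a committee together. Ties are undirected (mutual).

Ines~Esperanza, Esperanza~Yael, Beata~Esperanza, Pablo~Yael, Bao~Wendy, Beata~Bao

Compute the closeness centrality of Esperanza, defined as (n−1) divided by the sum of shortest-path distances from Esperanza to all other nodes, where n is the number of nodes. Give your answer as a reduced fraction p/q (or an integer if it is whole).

Distances from Esperanza: Bao:2, Beata:1, Ines:1, Pablo:2, Wendy:3, Yael:1. Sum = 10.
n = 7, so closeness = 6/10 = 3/5.

3/5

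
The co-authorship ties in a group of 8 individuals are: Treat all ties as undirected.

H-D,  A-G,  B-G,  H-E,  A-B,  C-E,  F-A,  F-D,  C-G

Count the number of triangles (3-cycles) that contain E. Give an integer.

0

E's neighbors are C and H, but none of them are tied to each other, so no triangle contains E.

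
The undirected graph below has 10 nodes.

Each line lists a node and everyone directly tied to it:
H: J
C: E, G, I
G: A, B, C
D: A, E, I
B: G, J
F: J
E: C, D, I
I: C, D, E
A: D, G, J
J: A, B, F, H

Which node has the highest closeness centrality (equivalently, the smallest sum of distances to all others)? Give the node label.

Farness (sum of distances to all others) for each node — A:15, B:19, C:20, D:18, E:21, F:25, G:17, H:25, I:21, J:17.
The smallest farness is 15, for A, so A has the highest closeness.

A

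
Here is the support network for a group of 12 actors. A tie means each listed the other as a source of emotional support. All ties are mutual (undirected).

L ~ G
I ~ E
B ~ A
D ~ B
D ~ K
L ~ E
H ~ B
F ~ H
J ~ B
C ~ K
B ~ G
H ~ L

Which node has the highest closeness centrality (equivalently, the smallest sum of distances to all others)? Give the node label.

Farness (sum of distances to all others) for each node — A:31, B:21, C:45, D:27, E:35, F:33, G:25, H:23, I:45, J:31, K:35, L:27.
The smallest farness is 21, for B, so B has the highest closeness.

B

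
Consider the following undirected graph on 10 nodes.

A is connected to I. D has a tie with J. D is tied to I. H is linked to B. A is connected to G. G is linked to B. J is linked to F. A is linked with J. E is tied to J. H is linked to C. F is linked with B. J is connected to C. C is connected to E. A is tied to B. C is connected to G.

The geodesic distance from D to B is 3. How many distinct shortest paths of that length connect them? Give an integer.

3

The shortest distance is 3. The length-3 paths are: D–J–F–B; D–J–A–B; D–I–A–B.
That gives 3 distinct shortest paths.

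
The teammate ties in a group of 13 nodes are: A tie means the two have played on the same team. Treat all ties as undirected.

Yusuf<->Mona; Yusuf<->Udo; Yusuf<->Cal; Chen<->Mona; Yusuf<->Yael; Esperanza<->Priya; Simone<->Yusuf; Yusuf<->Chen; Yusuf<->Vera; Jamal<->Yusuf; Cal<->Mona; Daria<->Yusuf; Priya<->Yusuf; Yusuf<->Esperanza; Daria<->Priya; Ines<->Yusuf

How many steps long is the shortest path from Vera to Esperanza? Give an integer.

One shortest route is Vera – Yusuf – Esperanza, which uses 2 edges, and Vera and Esperanza are not directly tied, so nothing shorter exists. So d(Vera,Esperanza) = 2.

2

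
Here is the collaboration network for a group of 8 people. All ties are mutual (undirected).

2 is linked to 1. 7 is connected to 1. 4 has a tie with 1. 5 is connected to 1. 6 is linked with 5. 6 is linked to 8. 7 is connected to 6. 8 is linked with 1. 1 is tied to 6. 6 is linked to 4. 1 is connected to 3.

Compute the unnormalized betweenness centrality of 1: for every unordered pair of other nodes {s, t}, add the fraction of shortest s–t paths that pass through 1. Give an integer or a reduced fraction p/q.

Pairs whose geodesics pass through 1 — 4–5: 1/2; 4–8: 1/2; 4–7: 1/2; 4–2: 1; 4–3: 1; 5–8: 1/2; 5–7: 1/2; 5–2: 1; 5–3: 1; 8–7: 1/2; 8–2: 1; 8–3: 1; 7–2: 1; 7–3: 1 … (+3 more pairs).
All other pairs contribute 0.
Summing the contributions gives betweenness(1) = 14.

14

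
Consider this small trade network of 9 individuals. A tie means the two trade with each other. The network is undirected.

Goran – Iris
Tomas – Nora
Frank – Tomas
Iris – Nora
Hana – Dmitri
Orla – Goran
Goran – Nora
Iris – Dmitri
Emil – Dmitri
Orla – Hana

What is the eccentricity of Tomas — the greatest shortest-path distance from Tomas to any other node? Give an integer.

Distances from Tomas: Dmitri:3, Emil:4, Frank:1, Goran:2, Hana:4, Iris:2, Nora:1, Orla:3.
The largest is 4 (to Hana and Emil), so the eccentricity of Tomas is 4.

4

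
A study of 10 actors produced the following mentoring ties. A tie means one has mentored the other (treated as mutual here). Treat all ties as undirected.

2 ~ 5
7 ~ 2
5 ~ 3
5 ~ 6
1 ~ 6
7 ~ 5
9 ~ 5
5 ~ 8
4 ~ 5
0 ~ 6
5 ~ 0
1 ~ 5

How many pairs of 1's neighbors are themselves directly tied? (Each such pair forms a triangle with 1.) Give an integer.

1

1's neighbors: 5 and 6.
Neighbor pairs that are themselves tied: 1–5–6. Each forms one triangle with 1, for 1 in total.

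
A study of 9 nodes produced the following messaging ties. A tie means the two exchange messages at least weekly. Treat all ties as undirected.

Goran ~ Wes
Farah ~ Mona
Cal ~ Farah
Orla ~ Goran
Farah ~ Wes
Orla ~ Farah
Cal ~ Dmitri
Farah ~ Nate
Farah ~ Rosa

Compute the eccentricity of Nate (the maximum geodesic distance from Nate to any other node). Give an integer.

3

Distances from Nate: Cal:2, Dmitri:3, Farah:1, Goran:3, Mona:2, Orla:2, Rosa:2, Wes:2.
The largest is 3 (to Goran and Dmitri), so the eccentricity of Nate is 3.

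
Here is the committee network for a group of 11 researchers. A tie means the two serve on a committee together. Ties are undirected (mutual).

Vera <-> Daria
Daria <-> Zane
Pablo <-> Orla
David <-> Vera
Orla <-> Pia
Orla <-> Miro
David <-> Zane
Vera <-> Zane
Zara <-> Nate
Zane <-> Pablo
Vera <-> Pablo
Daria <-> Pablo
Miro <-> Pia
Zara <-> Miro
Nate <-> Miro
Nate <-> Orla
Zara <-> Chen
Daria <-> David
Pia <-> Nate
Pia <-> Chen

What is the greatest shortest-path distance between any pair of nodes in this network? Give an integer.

5

Eccentricity of each node (its greatest distance to any other): Chen:5, Daria:4, David:5, Miro:4, Nate:4, Orla:3, Pablo:3, Pia:4, Vera:4, Zane:4, Zara:5.
The maximum eccentricity is 5, realized for instance by the pair Chen–David via Chen – Pia – Orla – Pablo – Zane – David. So the diameter is 5.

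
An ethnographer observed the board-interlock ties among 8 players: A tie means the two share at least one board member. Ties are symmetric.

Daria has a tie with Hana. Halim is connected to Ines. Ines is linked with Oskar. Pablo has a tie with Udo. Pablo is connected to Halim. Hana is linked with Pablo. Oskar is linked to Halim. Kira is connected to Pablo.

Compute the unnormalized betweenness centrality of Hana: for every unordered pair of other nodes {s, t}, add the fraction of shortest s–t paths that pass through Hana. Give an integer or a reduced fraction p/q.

Pairs whose geodesics pass through Hana — Daria–Udo: 1; Daria–Pablo: 1; Daria–Halim: 1; Daria–Ines: 1; Daria–Kira: 1; Daria–Oskar: 1.
All other pairs contribute 0.
Summing the contributions gives betweenness(Hana) = 6.

6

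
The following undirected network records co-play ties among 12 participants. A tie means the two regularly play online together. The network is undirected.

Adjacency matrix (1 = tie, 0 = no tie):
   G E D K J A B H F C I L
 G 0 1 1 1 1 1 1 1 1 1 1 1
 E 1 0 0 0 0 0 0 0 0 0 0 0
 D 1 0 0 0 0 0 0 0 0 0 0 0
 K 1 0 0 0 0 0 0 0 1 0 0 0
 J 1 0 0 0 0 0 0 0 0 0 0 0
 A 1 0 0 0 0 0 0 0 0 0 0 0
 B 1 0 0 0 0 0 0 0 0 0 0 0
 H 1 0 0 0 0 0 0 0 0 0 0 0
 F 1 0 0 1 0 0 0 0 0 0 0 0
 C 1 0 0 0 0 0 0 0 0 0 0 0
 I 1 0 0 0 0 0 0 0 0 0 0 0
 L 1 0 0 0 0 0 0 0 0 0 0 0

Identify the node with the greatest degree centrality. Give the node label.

G

Degrees — A:1, B:1, C:1, D:1, E:1, F:2, G:11, H:1, I:1, J:1, K:2, L:1.
The maximum is 11, attained only by G.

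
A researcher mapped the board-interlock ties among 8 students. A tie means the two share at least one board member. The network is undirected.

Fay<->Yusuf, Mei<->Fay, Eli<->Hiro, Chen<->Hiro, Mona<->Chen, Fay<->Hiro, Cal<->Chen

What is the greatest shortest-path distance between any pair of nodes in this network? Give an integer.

4

Eccentricity of each node (its greatest distance to any other): Cal:4, Chen:3, Eli:3, Fay:3, Hiro:2, Mei:4, Mona:4, Yusuf:4.
The maximum eccentricity is 4, realized for instance by the pair Mona–Mei via Mona – Chen – Hiro – Fay – Mei. So the diameter is 4.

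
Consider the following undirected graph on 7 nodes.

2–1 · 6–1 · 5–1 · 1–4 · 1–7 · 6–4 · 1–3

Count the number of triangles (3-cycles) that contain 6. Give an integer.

6's neighbors: 1 and 4.
Neighbor pairs that are themselves tied: 6–1–4. Each forms one triangle with 6, for 1 in total.

1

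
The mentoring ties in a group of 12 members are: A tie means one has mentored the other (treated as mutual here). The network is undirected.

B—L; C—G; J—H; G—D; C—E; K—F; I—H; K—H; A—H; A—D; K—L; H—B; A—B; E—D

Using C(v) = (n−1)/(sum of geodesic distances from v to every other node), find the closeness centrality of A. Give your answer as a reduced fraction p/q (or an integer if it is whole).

Distances from A: B:1, C:3, D:1, E:2, F:3, G:2, H:1, I:2, J:2, K:2, L:2. Sum = 21.
n = 12, so closeness = 11/21.

11/21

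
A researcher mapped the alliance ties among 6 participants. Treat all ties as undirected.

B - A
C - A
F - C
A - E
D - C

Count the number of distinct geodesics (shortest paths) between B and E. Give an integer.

1

The shortest distance is 2, and the only length-2 path is B–A–E. So there is exactly 1 shortest path.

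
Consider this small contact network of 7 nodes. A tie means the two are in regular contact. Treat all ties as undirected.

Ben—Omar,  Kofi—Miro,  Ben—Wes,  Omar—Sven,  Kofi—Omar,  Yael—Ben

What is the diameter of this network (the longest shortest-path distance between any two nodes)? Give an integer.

4

Eccentricity of each node (its greatest distance to any other): Ben:3, Kofi:3, Miro:4, Omar:2, Sven:3, Wes:4, Yael:4.
The maximum eccentricity is 4, realized for instance by the pair Yael–Miro via Yael – Ben – Omar – Kofi – Miro. So the diameter is 4.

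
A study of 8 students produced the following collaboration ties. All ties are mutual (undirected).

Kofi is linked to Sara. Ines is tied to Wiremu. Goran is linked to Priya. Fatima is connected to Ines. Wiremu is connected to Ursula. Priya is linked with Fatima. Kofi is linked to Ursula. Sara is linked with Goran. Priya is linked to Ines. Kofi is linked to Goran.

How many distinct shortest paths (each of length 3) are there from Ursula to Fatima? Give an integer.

The shortest distance is 3, and the only length-3 path is Ursula–Wiremu–Ines–Fatima. So there is exactly 1 shortest path.

1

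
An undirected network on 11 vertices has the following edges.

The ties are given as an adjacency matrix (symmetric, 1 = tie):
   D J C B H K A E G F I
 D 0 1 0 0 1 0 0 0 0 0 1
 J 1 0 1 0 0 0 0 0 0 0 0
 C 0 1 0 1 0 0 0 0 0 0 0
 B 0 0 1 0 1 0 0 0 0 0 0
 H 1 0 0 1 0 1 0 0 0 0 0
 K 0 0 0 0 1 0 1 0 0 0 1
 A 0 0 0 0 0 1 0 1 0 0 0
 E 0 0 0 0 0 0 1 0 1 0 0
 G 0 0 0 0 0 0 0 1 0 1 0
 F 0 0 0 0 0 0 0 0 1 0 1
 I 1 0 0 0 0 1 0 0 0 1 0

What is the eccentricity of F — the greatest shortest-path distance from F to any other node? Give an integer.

4

Distances from F: A:3, B:4, C:4, D:2, E:2, G:1, H:3, I:1, J:3, K:2.
The largest is 4 (to C and B), so the eccentricity of F is 4.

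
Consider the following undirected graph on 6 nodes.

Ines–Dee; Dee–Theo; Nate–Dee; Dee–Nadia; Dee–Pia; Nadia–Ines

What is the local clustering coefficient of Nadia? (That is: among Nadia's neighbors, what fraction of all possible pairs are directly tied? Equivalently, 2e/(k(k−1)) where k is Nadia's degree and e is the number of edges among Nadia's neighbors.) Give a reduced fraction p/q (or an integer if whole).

Nadia's neighbors: Dee and Ines (k = 2).
Possible neighbor pairs: C(2,2) = 1. Edges among them: Dee–Ines → e = 1.
Clustering(Nadia) = 1/1.

1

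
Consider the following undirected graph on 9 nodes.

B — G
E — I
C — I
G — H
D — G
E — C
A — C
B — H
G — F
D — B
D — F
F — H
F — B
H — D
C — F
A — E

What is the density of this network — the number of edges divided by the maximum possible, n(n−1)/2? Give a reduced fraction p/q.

There are 16 edges and 9 nodes, so the maximum possible is C(9,2) = 36.
Density = 16/36 = 4/9.

4/9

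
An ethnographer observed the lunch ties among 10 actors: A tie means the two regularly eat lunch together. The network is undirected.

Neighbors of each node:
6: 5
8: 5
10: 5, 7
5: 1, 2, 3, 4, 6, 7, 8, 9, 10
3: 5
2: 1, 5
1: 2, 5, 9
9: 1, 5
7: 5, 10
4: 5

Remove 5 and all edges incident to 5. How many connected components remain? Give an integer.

Without 5, the remaining ties split the others into: {7, 10}; {1, 2, 9}; {6}; {8}; {3}; {4}.
That's 6 separate components.

6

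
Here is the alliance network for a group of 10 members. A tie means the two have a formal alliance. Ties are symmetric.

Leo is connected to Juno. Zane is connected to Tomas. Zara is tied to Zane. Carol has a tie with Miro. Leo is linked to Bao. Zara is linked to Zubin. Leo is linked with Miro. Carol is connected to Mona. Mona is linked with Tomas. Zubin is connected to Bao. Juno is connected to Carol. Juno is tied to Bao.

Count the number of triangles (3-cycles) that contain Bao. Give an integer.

Bao's neighbors: Juno, Leo, and Zubin.
Neighbor pairs that are themselves tied: Bao–Juno–Leo. Each forms one triangle with Bao, for 1 in total.

1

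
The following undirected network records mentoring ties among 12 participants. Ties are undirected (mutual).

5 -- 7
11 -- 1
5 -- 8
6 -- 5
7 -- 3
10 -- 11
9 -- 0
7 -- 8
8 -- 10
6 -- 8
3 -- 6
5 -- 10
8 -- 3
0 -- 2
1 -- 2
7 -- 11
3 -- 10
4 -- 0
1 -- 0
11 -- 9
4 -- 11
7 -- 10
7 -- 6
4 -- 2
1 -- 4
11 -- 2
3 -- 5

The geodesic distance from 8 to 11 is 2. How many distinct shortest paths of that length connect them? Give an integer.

The shortest distance is 2. The length-2 paths are: 8–7–11; 8–10–11.
That gives 2 distinct shortest paths.

2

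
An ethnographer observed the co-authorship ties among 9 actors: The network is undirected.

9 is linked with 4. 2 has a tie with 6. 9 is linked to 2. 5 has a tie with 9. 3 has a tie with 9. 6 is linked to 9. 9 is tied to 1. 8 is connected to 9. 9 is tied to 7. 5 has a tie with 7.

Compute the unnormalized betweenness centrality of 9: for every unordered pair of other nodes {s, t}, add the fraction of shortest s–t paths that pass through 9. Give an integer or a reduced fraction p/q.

Pairs whose geodesics pass through 9 — 8–2: 1; 8–7: 1; 8–3: 1; 8–6: 1; 8–1: 1; 8–5: 1; 8–4: 1; 2–7: 1; 2–3: 1; 2–1: 1; 2–5: 1; 2–4: 1; 7–3: 1; 7–6: 1 … (+12 more pairs).
All other pairs contribute 0.
Summing the contributions gives betweenness(9) = 26.

26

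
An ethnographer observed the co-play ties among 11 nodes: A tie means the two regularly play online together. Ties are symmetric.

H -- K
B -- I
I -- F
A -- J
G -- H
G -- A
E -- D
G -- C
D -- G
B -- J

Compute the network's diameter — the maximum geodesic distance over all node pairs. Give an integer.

Eccentricity of each node (its greatest distance to any other): A:4, B:5, C:6, D:6, E:7, F:7, G:5, H:6, I:6, J:4, K:7.
The maximum eccentricity is 7, realized for instance by the pair K–F via K – H – G – A – J – B – I – F. So the diameter is 7.

7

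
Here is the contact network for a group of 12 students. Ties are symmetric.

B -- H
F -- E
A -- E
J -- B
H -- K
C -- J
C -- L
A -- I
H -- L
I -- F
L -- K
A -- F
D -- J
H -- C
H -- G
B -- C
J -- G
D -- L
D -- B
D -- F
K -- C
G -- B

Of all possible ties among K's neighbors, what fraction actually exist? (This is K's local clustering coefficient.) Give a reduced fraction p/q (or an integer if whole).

K's neighbors: C, H, and L (k = 3).
Possible neighbor pairs: C(3,2) = 3. Edges among them: C–H, C–L, H–L → e = 3.
Clustering(K) = 3/3 = 1.

1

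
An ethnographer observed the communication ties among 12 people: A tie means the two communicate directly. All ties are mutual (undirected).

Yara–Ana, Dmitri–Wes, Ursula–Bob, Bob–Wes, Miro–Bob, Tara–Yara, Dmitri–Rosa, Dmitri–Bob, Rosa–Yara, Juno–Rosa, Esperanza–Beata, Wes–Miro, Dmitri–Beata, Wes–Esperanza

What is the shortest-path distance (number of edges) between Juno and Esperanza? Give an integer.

4

One shortest route is Juno – Rosa – Dmitri – Beata – Esperanza, which uses 4 edges, and at distance 3 from Juno we only reach {Ana, Beata, Bob, Tara, Wes}, which does not include Esperanza. So d(Juno,Esperanza) = 4.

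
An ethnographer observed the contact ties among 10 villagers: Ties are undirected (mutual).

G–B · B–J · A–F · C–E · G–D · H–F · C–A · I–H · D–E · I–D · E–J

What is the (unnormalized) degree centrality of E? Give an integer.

E is directly tied to C, D, and J. That is 3 neighbors, so the degree of E is 3.

3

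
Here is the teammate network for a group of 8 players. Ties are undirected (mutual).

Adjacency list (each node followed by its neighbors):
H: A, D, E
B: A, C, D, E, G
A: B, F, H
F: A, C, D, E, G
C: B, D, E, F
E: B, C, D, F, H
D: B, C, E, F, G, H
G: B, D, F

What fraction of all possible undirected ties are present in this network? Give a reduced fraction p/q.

There are 17 edges and 8 nodes, so the maximum possible is C(8,2) = 28.
Density = 17/28.

17/28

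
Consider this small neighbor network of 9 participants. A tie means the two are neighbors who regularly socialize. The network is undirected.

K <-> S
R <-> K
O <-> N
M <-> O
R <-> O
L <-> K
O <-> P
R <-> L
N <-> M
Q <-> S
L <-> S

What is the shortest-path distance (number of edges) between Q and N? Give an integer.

One shortest route is Q – S – K – R – O – N, which uses 5 edges, and at distance 4 from Q we only reach {O}, which does not include N. So d(Q,N) = 5.

5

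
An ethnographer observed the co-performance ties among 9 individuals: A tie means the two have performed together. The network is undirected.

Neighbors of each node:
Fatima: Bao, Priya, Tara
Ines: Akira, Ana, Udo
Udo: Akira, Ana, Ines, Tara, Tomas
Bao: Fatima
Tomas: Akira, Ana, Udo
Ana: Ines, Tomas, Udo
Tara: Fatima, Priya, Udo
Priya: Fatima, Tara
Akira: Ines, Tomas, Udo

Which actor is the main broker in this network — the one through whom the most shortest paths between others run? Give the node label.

Udo

Unnormalized betweenness of each node: Akira:1/3, Ana:1/3, Bao:0, Fatima:7, Ines:1/3, Priya:0, Tara:15, Tomas:1/3, Udo:50/3.
Udo has the largest value, 50/3, making it the main broker — the node through which the most shortest paths run.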